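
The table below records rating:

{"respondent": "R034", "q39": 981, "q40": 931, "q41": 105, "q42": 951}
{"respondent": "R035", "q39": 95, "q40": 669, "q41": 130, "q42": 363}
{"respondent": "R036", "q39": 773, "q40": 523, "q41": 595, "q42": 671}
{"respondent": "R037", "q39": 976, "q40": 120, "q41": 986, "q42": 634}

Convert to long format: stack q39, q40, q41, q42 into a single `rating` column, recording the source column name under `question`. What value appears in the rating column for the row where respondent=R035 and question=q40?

669

Unpivoting turns each (respondent, wide-column) pair into one long row.
The wide cell at row R035, column q40 holds 669, so the long row (R035, q40) has rating=669.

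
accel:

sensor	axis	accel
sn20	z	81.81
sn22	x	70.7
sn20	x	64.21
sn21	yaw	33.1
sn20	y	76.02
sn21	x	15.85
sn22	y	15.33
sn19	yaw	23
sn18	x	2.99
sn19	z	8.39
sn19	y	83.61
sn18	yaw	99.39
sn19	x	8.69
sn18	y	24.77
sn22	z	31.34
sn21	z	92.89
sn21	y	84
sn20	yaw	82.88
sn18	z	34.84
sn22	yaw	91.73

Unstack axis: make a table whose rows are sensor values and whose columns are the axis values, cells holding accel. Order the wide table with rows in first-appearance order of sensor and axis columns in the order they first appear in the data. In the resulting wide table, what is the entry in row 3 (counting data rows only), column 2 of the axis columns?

With rows in first-appearance order of sensor, row 3 is sensor=sn21. axis columns in first-appearance order: z, x, yaw, y; column 2 is x.
Long rows with sensor=sn21, axis=x: accel = 15.85.

15.85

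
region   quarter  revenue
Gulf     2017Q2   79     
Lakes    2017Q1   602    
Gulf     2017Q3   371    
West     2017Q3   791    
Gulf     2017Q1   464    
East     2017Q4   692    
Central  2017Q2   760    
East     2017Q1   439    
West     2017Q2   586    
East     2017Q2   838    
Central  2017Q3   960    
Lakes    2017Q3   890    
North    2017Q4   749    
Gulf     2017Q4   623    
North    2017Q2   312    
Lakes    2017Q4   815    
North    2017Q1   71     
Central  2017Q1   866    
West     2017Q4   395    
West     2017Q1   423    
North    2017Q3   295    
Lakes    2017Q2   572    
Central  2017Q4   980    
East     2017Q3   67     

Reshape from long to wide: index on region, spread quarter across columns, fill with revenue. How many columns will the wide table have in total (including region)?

1 column for region plus 4 distinct quarter values → 5 columns.

5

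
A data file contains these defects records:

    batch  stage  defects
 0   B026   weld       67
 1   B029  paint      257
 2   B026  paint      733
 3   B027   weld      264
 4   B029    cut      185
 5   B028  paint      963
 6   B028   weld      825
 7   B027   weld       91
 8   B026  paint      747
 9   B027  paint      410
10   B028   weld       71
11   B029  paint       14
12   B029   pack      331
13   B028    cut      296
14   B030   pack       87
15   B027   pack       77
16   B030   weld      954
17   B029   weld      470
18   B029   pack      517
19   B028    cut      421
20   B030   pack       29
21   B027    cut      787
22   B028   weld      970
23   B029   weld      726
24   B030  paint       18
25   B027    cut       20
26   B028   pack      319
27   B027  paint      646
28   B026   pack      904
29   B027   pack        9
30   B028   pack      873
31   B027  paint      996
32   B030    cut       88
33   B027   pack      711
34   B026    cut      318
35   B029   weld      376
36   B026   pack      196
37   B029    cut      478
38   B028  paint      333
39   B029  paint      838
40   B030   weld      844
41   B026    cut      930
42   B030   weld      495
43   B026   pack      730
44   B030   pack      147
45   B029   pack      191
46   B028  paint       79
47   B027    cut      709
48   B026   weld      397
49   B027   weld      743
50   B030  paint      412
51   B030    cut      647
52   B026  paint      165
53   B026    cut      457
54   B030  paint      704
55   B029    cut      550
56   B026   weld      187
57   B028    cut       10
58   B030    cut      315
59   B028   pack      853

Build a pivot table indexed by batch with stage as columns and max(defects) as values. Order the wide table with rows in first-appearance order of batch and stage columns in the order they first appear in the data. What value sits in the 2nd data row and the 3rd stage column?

With rows in first-appearance order of batch, row 2 is batch=B029. stage columns in first-appearance order: weld, paint, cut, pack; column 3 is cut.
Long rows with batch=B029, stage=cut: max(185, 478, 550) = 550.

550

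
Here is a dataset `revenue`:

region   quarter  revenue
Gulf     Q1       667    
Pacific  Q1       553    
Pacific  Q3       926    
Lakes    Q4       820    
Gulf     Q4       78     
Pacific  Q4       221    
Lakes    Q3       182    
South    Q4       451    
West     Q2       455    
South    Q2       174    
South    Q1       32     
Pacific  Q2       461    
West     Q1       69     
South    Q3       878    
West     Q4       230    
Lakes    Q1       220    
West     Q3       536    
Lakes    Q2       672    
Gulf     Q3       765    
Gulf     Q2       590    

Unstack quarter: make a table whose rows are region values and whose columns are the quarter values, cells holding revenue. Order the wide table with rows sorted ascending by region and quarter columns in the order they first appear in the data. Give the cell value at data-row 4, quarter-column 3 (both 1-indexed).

451

With rows sorted ascending by region, row 4 is region=South. quarter columns in first-appearance order: Q1, Q3, Q4, Q2; column 3 is Q4.
Long rows with region=South, quarter=Q4: revenue = 451.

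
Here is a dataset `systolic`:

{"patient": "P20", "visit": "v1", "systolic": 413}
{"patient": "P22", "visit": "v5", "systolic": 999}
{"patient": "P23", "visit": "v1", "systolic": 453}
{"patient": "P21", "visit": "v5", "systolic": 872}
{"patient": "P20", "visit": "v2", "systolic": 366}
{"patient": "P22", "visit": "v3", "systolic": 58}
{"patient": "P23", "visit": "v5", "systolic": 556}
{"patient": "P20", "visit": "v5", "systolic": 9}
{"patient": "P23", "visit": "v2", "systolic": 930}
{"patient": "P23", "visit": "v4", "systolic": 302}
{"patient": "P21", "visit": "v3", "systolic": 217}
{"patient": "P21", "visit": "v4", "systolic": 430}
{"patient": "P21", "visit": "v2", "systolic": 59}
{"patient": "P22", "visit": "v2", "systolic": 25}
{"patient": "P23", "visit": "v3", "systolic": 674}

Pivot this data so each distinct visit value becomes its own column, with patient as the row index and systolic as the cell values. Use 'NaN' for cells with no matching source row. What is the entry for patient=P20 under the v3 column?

No long-format row has patient=P20 and visit=v3, so the cell is NaN.

NaN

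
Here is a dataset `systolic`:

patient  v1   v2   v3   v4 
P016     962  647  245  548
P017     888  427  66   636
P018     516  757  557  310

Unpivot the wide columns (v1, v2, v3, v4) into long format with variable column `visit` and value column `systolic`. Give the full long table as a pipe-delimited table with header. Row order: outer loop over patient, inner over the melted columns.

Each (patient, column) pair becomes one row: 3 × 4 = 12 rows.
For example, (P016, v1) → systolic=962.

| patient | visit | systolic |
| P016 | v1 | 962 |
| P016 | v2 | 647 |
| P016 | v3 | 245 |
| P016 | v4 | 548 |
| P017 | v1 | 888 |
| P017 | v2 | 427 |
| P017 | v3 | 66 |
| P017 | v4 | 636 |
| P018 | v1 | 516 |
| P018 | v2 | 757 |
| P018 | v3 | 557 |
| P018 | v4 | 310 |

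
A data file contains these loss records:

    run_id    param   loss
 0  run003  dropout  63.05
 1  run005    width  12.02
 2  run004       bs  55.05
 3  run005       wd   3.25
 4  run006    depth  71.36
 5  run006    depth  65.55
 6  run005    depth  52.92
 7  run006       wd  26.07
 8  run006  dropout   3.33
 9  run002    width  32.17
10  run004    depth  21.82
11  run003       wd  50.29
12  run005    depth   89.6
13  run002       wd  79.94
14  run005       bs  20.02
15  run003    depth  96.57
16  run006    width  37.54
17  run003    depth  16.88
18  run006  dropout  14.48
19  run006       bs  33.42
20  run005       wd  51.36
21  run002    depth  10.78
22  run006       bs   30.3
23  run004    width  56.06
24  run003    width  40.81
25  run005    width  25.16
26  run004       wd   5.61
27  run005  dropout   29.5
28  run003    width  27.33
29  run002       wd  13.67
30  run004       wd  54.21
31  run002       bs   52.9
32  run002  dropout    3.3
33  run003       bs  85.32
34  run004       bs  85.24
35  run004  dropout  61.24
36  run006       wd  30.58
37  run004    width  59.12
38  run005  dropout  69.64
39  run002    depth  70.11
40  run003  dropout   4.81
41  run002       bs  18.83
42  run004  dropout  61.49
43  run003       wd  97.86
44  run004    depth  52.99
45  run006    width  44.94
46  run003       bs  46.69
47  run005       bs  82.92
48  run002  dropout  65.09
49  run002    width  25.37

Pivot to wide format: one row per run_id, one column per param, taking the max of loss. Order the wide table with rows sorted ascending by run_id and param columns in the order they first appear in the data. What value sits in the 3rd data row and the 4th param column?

54.21

With rows sorted ascending by run_id, row 3 is run_id=run004. param columns in first-appearance order: dropout, width, bs, wd, depth; column 4 is wd.
Long rows with run_id=run004, param=wd: max(5.61, 54.21) = 54.21.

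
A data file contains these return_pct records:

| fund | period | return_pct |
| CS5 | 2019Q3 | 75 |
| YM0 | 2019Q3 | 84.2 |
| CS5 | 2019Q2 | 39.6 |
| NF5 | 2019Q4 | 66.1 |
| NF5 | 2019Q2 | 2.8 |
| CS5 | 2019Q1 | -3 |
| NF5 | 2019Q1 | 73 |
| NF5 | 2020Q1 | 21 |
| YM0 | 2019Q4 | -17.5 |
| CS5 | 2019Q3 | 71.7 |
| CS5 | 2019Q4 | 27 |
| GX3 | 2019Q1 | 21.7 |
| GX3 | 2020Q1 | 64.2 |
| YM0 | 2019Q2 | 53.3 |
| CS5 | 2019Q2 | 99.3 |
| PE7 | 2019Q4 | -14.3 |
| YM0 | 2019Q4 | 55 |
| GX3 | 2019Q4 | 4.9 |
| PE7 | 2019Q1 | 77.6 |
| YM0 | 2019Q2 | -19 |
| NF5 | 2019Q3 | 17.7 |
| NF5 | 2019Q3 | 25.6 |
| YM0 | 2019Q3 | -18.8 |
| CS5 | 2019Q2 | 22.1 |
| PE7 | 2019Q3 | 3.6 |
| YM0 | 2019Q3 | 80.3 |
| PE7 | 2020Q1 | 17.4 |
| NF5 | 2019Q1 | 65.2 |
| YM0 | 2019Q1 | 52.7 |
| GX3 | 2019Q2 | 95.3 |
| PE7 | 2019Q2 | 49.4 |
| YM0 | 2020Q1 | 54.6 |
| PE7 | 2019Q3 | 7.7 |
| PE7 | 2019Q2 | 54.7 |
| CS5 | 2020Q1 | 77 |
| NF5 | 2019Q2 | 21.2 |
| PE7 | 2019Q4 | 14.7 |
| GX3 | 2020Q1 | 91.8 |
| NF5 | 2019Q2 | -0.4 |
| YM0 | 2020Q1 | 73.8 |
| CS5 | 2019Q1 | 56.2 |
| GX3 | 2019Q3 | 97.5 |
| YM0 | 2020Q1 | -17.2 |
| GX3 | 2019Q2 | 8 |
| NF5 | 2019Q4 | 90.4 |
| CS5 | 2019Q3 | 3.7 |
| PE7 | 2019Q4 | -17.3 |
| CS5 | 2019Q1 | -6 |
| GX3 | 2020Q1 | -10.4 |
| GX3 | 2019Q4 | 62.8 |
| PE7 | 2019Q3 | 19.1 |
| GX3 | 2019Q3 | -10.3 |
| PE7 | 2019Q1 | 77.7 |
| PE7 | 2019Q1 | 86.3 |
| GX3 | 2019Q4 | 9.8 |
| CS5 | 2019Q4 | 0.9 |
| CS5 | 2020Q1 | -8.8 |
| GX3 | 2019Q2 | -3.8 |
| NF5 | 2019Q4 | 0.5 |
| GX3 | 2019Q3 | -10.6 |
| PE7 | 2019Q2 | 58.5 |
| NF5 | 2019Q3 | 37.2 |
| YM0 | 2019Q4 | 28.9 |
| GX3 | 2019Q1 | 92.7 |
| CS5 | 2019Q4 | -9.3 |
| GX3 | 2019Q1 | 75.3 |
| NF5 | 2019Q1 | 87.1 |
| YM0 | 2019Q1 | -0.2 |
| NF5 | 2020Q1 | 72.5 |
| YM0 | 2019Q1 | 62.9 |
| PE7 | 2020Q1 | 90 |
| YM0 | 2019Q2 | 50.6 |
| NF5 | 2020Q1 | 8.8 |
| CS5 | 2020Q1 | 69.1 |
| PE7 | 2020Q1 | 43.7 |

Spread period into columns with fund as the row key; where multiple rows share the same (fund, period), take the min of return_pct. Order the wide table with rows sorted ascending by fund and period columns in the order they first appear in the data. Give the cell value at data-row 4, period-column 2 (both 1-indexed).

With rows sorted ascending by fund, row 4 is fund=PE7. period columns in first-appearance order: 2019Q3, 2019Q2, 2019Q4, 2019Q1, 2020Q1; column 2 is 2019Q2.
Long rows with fund=PE7, period=2019Q2: min(49.4, 54.7, 58.5) = 49.4.

49.4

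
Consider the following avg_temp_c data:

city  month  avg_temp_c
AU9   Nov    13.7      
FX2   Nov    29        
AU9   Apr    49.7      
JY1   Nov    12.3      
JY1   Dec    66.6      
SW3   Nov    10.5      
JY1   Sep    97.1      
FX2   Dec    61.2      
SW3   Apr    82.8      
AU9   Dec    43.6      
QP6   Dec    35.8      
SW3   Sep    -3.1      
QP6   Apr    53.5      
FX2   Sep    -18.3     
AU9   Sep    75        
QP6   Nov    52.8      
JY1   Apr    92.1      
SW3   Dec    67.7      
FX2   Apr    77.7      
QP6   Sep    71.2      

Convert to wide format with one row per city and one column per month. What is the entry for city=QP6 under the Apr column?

Wide layout: rows indexed by city, columns are the 4 distinct month values (Nov, Apr, Dec, Sep).
Cell (city=QP6, month=Apr) draws from the long row where city=QP6 and month=Apr, which has avg_temp_c=53.5.

53.5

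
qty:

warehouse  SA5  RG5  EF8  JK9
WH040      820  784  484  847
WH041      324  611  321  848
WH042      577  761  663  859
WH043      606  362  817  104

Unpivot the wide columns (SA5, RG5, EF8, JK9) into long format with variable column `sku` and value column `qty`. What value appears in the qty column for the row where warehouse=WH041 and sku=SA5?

Unpivoting turns each (warehouse, wide-column) pair into one long row.
The wide cell at row WH041, column SA5 holds 324, so the long row (WH041, SA5) has qty=324.

324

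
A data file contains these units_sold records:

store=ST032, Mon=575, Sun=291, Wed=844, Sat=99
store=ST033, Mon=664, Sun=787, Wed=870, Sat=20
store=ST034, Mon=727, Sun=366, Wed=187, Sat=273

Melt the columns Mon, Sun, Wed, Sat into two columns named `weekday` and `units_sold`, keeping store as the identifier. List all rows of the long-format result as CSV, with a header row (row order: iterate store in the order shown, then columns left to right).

Each (store, column) pair becomes one row: 3 × 4 = 12 rows.
For example, (ST032, Mon) → units_sold=575.

store,weekday,units_sold
ST032,Mon,575
ST032,Sun,291
ST032,Wed,844
ST032,Sat,99
ST033,Mon,664
ST033,Sun,787
ST033,Wed,870
ST033,Sat,20
ST034,Mon,727
ST034,Sun,366
ST034,Wed,187
ST034,Sat,273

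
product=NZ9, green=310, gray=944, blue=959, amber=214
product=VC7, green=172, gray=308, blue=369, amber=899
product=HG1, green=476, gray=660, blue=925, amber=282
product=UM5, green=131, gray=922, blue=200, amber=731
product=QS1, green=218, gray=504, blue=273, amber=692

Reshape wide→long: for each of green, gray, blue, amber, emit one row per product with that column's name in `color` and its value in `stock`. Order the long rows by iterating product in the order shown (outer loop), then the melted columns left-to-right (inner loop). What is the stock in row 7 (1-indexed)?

20 rows total (5 × 4). Row 7: index ⌊(7-1)/4⌋ = 1 into product → VC7; (7-1) mod 4 = 2 into the melted columns → blue.
So row 7 is (VC7, blue, 369); stock = 369.

369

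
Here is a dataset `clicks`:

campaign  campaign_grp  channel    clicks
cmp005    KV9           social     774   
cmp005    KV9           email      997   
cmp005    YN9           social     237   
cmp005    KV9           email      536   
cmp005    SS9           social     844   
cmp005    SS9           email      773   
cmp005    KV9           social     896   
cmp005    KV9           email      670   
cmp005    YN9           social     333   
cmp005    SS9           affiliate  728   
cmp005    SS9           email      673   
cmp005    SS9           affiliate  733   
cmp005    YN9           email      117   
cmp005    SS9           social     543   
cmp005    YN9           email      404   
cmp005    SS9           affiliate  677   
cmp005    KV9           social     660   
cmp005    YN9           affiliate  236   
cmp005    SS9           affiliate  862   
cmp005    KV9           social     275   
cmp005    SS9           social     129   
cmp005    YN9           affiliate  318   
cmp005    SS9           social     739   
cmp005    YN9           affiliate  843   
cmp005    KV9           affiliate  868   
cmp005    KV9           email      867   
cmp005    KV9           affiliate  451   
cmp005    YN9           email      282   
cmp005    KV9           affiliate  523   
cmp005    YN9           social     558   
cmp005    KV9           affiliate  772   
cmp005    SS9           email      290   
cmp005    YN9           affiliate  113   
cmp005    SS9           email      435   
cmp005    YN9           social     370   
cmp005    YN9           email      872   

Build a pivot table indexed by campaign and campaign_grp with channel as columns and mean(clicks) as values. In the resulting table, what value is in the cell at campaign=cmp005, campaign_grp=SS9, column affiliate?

Rows with campaign=cmp005, campaign_grp=SS9 and channel=affiliate: clicks values are 728, 733, 677, 862.
(728 + 733 + 677 + 862) / 4 = 750.

750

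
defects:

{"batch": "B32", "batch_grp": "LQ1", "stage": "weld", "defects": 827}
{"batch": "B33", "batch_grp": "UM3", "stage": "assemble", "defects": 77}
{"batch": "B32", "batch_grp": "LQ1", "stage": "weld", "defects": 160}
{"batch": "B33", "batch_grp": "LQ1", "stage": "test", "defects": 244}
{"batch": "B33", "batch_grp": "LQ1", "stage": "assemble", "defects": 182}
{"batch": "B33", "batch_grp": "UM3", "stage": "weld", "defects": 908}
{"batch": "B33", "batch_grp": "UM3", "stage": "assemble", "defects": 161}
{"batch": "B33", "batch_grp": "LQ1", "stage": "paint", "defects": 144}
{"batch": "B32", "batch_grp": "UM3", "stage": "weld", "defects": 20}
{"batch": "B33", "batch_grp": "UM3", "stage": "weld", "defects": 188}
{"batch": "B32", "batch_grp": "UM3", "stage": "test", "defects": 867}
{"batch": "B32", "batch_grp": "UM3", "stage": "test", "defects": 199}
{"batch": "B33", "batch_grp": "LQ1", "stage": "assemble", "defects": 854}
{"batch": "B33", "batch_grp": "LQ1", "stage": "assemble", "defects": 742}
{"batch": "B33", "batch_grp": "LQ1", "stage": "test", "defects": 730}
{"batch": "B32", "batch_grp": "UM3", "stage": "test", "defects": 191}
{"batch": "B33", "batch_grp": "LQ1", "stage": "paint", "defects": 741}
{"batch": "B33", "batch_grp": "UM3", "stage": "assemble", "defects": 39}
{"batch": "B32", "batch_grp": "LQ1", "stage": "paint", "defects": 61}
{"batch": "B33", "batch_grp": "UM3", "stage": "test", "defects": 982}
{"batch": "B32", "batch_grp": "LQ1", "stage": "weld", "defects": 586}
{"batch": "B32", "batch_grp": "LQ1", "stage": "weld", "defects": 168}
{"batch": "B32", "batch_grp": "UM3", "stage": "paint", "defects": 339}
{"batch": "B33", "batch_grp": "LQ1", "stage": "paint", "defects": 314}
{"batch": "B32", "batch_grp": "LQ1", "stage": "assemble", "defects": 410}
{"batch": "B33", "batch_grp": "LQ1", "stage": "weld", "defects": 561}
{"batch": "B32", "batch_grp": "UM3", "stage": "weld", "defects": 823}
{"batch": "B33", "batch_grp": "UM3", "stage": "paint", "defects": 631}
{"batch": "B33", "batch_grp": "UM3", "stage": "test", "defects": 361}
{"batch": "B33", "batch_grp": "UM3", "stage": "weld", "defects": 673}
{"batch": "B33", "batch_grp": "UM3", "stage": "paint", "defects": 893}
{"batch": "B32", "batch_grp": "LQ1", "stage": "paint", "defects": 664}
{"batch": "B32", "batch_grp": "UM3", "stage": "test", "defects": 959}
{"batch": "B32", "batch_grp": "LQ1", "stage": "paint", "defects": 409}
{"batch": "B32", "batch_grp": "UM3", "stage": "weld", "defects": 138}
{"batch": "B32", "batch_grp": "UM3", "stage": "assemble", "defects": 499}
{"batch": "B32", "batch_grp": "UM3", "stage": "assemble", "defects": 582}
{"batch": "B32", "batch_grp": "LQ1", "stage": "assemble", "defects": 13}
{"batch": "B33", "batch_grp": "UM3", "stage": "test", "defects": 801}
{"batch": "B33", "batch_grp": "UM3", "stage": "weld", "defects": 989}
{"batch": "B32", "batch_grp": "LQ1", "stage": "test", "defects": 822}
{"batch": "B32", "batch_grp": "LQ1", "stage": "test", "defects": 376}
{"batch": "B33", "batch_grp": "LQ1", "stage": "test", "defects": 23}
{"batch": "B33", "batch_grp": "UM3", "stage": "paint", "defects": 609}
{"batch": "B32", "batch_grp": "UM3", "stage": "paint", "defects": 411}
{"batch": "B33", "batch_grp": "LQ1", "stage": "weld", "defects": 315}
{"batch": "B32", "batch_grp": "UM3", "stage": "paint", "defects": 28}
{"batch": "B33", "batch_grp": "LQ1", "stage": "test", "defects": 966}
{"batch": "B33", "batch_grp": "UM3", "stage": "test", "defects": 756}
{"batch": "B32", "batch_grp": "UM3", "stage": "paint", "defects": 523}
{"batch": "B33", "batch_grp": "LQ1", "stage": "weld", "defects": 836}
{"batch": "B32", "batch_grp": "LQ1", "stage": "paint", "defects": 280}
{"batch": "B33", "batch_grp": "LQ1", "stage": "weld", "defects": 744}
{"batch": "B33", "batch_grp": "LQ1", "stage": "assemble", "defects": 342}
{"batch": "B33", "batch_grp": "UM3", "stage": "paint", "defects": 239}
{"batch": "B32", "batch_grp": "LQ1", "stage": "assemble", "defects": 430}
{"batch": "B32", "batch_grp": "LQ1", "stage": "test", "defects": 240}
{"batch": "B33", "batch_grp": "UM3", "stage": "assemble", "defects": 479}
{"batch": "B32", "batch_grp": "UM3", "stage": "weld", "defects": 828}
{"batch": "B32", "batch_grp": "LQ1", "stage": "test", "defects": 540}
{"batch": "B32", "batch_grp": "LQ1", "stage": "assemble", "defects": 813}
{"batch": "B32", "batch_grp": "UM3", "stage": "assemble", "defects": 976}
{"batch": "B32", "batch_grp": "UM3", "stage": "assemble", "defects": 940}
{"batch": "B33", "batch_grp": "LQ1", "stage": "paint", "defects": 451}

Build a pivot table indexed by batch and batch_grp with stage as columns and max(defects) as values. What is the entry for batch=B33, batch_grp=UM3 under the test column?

Rows with batch=B33, batch_grp=UM3 and stage=test: defects values are 982, 361, 801, 756.
max(982, 361, 801, 756) = 982.

982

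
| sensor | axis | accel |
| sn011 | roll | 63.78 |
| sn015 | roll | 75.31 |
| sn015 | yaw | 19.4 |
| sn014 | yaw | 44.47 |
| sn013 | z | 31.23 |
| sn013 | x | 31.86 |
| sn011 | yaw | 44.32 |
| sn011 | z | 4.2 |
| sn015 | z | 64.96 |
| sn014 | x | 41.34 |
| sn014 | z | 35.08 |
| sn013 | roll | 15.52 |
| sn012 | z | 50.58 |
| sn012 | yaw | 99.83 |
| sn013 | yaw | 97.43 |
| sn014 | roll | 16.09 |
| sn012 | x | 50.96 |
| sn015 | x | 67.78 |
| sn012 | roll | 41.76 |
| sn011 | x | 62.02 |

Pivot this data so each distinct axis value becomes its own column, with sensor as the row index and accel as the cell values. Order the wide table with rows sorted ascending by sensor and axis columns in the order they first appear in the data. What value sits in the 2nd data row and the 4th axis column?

50.96

With rows sorted ascending by sensor, row 2 is sensor=sn012. axis columns in first-appearance order: roll, yaw, z, x; column 4 is x.
Long rows with sensor=sn012, axis=x: accel = 50.96.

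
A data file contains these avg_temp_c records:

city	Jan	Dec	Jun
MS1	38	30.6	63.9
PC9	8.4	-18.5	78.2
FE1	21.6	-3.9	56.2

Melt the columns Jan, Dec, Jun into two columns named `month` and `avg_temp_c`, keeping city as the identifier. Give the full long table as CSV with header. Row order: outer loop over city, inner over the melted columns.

city,month,avg_temp_c
MS1,Jan,38
MS1,Dec,30.6
MS1,Jun,63.9
PC9,Jan,8.4
PC9,Dec,-18.5
PC9,Jun,78.2
FE1,Jan,21.6
FE1,Dec,-3.9
FE1,Jun,56.2

Each (city, column) pair becomes one row: 3 × 3 = 9 rows.
For example, (MS1, Jan) → avg_temp_c=38.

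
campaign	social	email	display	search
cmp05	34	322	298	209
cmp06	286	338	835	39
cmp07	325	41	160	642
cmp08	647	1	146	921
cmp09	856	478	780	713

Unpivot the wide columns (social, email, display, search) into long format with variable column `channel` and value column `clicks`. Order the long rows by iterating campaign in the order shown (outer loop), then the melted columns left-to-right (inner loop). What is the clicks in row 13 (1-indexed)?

20 rows total (5 × 4). Row 13: index ⌊(13-1)/4⌋ = 3 into campaign → cmp08; (13-1) mod 4 = 0 into the melted columns → social.
So row 13 is (cmp08, social, 647); clicks = 647.

647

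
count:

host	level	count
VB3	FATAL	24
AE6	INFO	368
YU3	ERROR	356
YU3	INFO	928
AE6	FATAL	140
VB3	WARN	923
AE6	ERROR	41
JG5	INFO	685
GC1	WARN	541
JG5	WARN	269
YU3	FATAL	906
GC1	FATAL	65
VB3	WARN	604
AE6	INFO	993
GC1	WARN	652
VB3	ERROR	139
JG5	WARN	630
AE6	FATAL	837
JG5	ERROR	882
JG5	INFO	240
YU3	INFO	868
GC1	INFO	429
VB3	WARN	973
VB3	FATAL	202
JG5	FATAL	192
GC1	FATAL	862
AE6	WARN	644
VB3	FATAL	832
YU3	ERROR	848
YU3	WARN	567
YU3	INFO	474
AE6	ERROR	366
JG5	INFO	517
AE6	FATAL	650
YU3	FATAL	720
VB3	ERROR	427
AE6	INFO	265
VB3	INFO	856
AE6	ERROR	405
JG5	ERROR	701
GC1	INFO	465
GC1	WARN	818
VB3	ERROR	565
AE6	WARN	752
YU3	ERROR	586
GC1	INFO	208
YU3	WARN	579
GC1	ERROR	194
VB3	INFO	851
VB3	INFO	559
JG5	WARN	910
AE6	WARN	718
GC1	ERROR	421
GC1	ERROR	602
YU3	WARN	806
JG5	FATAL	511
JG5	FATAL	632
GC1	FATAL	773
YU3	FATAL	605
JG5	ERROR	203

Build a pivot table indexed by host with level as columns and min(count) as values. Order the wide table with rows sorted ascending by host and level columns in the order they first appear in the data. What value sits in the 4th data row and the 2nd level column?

With rows sorted ascending by host, row 4 is host=VB3. level columns in first-appearance order: FATAL, INFO, ERROR, WARN; column 2 is INFO.
Long rows with host=VB3, level=INFO: min(856, 851, 559) = 559.

559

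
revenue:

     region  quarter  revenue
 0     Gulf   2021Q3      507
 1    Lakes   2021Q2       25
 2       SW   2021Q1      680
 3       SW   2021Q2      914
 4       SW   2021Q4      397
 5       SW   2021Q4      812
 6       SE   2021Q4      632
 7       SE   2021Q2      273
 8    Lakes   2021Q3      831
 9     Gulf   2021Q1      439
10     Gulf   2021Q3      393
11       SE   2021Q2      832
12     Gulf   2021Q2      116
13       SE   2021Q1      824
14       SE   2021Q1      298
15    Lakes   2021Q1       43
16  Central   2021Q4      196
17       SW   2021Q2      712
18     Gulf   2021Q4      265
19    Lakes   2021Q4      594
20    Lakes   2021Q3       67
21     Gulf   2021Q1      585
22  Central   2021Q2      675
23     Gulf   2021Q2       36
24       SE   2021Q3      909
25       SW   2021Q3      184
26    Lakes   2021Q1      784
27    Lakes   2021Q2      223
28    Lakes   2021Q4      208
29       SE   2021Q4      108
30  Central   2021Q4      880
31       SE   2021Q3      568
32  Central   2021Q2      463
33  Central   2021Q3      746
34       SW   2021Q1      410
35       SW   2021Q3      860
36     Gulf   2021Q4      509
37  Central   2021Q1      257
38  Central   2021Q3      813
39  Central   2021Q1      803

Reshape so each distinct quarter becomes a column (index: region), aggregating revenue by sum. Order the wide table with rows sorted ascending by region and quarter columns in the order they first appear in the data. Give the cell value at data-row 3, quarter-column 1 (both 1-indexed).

898

With rows sorted ascending by region, row 3 is region=Lakes. quarter columns in first-appearance order: 2021Q3, 2021Q2, 2021Q1, 2021Q4; column 1 is 2021Q3.
Long rows with region=Lakes, quarter=2021Q3: 831 + 67 = 898.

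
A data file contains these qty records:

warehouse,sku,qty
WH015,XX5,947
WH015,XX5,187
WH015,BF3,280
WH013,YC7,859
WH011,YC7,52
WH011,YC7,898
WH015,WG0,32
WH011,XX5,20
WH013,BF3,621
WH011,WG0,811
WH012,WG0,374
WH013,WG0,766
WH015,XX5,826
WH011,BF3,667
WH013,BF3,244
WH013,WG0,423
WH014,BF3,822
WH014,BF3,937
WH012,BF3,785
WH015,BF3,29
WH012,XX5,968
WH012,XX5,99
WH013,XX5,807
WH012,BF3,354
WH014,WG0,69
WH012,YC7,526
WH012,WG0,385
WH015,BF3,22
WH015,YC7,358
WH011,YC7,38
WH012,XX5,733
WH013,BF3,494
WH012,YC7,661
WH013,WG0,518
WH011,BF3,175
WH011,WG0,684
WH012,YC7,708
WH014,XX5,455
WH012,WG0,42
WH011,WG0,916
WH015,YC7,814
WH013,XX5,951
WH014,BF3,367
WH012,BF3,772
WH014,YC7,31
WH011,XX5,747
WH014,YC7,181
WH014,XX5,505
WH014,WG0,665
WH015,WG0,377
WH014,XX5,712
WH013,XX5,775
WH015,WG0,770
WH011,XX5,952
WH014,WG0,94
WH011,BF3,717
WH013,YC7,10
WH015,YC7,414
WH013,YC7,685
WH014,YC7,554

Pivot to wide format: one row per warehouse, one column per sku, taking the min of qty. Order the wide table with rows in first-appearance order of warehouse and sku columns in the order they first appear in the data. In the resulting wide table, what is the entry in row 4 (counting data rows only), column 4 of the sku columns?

With rows in first-appearance order of warehouse, row 4 is warehouse=WH012. sku columns in first-appearance order: XX5, BF3, YC7, WG0; column 4 is WG0.
Long rows with warehouse=WH012, sku=WG0: min(374, 385, 42) = 42.

42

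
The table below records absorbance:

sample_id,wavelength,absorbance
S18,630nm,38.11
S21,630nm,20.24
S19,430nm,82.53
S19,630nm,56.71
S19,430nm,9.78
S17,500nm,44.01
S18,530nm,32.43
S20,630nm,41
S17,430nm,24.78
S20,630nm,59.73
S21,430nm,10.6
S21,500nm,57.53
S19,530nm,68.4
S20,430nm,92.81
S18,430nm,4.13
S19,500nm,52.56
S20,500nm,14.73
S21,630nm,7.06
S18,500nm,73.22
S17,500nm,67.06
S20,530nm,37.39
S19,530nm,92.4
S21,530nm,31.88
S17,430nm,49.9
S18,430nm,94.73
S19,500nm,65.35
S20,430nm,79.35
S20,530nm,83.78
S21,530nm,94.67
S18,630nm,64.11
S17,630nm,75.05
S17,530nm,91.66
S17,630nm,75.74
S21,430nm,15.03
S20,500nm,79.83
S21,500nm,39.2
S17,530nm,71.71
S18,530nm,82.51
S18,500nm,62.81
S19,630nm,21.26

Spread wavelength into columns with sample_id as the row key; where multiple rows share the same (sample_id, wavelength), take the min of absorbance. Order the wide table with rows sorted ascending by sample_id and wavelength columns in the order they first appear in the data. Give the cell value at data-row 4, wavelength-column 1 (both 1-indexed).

41

With rows sorted ascending by sample_id, row 4 is sample_id=S20. wavelength columns in first-appearance order: 630nm, 430nm, 500nm, 530nm; column 1 is 630nm.
Long rows with sample_id=S20, wavelength=630nm: min(41, 59.73) = 41.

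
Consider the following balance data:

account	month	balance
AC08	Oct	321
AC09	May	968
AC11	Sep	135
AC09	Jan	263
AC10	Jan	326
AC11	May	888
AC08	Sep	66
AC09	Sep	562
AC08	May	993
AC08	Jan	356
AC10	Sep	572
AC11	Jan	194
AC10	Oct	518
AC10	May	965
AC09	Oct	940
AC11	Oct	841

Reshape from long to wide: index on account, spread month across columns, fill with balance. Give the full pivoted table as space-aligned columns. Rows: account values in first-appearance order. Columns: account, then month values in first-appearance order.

Columns: account plus the 4 distinct month values (Oct, May, Sep, Jan).
For example, row AC08 column Oct takes balance=321 from the long row (AC08, Oct).

account  Oct  May  Sep  Jan
AC08     321  993  66   356
AC09     940  968  562  263
AC11     841  888  135  194
AC10     518  965  572  326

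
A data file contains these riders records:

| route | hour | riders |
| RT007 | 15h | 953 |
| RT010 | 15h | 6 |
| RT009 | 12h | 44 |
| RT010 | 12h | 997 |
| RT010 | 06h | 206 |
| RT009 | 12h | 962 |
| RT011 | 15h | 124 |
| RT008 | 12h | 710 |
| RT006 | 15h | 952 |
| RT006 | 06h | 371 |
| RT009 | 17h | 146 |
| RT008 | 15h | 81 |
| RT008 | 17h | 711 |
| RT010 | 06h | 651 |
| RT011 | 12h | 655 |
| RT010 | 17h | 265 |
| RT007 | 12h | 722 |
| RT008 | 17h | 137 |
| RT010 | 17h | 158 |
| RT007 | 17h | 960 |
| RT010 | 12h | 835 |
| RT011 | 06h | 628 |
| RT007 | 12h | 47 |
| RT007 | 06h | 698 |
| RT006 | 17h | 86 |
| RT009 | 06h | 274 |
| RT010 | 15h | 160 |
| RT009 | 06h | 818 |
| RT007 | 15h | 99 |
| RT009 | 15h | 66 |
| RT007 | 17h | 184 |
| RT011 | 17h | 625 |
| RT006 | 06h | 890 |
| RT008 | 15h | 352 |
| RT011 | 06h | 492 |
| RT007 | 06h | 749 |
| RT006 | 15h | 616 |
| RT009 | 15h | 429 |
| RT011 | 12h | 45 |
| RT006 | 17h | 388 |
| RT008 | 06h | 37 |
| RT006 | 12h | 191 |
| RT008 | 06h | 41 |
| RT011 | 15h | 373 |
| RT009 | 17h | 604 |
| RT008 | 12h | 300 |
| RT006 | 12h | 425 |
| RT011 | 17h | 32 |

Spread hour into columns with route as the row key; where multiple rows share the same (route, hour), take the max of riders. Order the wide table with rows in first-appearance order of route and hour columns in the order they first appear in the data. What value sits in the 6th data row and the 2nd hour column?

With rows in first-appearance order of route, row 6 is route=RT006. hour columns in first-appearance order: 15h, 12h, 06h, 17h; column 2 is 12h.
Long rows with route=RT006, hour=12h: max(191, 425) = 425.

425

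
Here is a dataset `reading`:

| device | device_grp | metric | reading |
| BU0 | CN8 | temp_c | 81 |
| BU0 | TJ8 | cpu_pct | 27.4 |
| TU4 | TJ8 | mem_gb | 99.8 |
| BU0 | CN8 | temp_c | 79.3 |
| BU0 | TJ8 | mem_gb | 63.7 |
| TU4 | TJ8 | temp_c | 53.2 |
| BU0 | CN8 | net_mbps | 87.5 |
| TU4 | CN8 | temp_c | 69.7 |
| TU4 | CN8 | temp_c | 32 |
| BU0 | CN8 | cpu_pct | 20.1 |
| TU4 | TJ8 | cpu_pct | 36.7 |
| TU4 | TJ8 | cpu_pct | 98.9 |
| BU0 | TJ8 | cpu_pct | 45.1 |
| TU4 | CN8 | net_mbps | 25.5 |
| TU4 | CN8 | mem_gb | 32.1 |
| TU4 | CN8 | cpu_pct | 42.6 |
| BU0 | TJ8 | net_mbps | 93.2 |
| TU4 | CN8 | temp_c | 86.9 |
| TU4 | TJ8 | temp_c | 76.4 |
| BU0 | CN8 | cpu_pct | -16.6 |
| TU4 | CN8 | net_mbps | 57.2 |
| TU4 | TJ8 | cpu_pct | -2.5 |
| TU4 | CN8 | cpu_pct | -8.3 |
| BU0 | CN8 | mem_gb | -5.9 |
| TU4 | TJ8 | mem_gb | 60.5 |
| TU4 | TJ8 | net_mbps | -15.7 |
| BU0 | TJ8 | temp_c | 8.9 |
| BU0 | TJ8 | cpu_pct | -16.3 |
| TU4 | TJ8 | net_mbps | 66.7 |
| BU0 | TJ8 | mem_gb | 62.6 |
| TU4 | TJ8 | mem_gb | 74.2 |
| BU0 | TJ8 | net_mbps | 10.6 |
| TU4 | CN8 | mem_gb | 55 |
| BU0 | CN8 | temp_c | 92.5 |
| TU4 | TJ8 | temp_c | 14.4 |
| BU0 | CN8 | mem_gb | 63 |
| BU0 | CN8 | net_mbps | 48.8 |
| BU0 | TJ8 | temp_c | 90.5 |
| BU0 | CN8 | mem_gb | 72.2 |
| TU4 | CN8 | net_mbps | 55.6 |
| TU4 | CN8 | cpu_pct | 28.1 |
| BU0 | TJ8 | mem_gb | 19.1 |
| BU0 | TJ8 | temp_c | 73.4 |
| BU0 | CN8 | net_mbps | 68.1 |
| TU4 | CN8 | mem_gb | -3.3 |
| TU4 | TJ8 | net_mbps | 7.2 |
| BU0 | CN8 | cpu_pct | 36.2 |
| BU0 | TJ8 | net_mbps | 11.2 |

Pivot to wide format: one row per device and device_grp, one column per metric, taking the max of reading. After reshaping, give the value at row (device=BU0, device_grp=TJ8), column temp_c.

90.5

Rows with device=BU0, device_grp=TJ8 and metric=temp_c: reading values are 8.9, 90.5, 73.4.
max(8.9, 90.5, 73.4) = 90.5.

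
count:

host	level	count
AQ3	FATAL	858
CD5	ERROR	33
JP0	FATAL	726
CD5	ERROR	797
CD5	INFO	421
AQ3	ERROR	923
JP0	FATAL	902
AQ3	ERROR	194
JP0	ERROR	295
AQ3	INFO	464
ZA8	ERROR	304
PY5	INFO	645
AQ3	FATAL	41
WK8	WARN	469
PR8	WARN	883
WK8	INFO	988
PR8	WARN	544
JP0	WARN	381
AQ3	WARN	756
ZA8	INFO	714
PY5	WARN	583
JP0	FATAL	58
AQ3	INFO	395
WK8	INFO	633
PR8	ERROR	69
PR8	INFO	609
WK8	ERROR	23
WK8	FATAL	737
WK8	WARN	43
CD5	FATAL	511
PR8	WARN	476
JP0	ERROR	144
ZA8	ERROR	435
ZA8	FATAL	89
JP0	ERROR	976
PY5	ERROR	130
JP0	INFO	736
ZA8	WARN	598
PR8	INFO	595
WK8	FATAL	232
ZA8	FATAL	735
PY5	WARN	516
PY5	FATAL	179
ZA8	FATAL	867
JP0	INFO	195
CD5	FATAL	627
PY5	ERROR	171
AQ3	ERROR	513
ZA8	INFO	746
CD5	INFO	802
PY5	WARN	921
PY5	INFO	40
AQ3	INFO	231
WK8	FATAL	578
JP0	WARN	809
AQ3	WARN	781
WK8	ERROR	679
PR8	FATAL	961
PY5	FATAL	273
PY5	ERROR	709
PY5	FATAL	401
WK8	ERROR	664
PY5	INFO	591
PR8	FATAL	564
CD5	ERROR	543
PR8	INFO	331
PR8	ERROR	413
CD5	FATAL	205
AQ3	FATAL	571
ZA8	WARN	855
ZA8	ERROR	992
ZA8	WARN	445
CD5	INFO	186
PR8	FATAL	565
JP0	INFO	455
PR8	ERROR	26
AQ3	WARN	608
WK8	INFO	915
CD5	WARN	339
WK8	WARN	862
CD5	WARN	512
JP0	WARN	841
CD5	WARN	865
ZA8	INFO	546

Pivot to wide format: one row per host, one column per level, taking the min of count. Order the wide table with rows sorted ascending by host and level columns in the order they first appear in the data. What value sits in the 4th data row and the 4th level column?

476

With rows sorted ascending by host, row 4 is host=PR8. level columns in first-appearance order: FATAL, ERROR, INFO, WARN; column 4 is WARN.
Long rows with host=PR8, level=WARN: min(883, 544, 476) = 476.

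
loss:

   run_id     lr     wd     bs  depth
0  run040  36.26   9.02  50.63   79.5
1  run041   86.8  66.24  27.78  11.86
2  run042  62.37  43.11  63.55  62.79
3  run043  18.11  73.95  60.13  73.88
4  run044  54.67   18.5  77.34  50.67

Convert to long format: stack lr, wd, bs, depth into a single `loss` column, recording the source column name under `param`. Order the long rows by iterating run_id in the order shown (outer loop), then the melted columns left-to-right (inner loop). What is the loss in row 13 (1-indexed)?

20 rows total (5 × 4). Row 13: index ⌊(13-1)/4⌋ = 3 into run_id → run043; (13-1) mod 4 = 0 into the melted columns → lr.
So row 13 is (run043, lr, 18.11); loss = 18.11.

18.11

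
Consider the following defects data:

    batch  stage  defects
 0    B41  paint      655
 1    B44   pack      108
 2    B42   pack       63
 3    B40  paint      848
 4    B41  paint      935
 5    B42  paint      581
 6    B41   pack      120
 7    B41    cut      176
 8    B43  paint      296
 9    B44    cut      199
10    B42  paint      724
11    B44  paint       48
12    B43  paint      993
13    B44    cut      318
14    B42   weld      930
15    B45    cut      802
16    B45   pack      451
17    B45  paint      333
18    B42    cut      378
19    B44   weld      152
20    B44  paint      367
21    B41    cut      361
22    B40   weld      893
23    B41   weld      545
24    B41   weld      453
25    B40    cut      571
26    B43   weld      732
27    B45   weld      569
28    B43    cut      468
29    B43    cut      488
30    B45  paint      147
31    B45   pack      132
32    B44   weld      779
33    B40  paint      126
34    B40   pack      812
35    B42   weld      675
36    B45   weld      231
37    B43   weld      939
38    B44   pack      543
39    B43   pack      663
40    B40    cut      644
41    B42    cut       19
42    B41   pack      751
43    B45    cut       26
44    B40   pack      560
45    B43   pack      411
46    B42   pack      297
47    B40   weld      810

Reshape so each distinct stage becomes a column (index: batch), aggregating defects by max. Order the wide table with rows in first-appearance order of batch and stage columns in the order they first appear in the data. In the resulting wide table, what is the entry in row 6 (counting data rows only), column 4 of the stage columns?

569

With rows in first-appearance order of batch, row 6 is batch=B45. stage columns in first-appearance order: paint, pack, cut, weld; column 4 is weld.
Long rows with batch=B45, stage=weld: max(569, 231) = 569.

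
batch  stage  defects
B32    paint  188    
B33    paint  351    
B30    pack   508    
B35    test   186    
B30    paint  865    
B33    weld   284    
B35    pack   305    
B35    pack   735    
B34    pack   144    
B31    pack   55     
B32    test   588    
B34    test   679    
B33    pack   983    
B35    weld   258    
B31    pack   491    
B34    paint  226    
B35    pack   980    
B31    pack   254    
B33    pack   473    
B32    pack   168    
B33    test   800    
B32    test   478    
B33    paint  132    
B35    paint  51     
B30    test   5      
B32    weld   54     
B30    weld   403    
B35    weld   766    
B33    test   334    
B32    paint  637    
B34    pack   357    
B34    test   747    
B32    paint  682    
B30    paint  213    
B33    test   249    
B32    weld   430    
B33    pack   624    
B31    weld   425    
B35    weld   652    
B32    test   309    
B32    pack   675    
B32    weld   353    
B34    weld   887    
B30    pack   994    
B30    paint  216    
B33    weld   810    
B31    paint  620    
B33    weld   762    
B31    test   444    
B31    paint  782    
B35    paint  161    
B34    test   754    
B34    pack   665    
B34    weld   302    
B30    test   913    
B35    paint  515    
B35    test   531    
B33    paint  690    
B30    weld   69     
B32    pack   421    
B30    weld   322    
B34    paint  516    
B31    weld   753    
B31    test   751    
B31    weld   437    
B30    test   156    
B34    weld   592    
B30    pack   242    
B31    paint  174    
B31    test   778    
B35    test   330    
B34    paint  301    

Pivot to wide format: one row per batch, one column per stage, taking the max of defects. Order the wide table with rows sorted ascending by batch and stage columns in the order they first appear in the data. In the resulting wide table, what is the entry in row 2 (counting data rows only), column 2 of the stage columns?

With rows sorted ascending by batch, row 2 is batch=B31. stage columns in first-appearance order: paint, pack, test, weld; column 2 is pack.
Long rows with batch=B31, stage=pack: max(55, 491, 254) = 491.

491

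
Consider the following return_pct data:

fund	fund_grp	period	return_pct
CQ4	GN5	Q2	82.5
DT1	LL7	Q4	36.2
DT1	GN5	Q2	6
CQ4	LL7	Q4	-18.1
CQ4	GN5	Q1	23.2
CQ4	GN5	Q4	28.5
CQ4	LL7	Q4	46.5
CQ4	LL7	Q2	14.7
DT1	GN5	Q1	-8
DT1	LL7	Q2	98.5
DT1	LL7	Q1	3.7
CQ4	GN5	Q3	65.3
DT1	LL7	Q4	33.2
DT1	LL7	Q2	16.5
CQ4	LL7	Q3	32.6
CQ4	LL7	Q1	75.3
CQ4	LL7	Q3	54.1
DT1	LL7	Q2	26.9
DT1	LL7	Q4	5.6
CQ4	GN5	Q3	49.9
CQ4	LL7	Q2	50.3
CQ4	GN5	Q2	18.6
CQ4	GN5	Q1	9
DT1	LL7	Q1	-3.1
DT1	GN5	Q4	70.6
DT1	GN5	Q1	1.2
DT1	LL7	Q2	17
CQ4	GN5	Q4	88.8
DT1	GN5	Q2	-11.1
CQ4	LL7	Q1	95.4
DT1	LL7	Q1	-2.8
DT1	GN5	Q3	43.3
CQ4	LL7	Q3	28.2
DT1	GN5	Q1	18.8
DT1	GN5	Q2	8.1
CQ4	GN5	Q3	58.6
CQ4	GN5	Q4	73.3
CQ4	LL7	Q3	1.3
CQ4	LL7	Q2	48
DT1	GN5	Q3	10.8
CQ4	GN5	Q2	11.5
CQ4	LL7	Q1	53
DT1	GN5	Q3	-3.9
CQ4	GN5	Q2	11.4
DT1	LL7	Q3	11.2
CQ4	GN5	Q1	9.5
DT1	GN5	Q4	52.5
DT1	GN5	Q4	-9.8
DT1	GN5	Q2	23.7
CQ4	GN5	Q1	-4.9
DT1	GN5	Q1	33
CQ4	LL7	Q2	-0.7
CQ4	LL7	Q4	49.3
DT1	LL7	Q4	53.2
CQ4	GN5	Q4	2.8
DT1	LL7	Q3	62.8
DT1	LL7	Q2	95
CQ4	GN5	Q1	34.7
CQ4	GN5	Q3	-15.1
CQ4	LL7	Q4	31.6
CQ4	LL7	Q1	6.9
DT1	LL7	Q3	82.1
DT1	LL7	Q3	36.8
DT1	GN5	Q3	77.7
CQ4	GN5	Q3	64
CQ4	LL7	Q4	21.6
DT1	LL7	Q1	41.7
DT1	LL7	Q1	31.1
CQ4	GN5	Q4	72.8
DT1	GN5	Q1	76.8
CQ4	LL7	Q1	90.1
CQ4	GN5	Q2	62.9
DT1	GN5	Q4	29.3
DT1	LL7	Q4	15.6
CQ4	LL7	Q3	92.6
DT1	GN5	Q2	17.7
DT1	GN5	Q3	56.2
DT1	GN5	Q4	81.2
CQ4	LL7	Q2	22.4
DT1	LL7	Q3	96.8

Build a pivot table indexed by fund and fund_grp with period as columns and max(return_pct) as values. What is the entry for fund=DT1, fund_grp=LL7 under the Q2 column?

98.5

Rows with fund=DT1, fund_grp=LL7 and period=Q2: return_pct values are 98.5, 16.5, 26.9, 17, 95.
max(98.5, 16.5, 26.9, 17, 95) = 98.5.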